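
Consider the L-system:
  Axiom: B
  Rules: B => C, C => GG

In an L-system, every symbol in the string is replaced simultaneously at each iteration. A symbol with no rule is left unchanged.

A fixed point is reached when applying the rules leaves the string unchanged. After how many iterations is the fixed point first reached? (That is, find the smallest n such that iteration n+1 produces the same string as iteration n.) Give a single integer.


Step 0: B
Step 1: C
Step 2: GG
Step 3: GG  (unchanged — fixed point at step 2)

Answer: 2


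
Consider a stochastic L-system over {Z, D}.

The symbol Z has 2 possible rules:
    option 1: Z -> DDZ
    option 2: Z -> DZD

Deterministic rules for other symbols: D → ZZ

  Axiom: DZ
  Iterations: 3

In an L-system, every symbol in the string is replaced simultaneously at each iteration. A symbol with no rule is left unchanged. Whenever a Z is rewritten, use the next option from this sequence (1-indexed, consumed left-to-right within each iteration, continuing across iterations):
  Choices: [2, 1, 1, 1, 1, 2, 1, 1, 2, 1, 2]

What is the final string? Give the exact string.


Answer: ZZZZDDZZZZZDZDDDZDDZZZZZDZDDDZDZD

Derivation:
Step 0: DZ
Step 1: ZZDZD  (used choices [2])
Step 2: DDZDDZZZDDZZZ  (used choices [1, 1, 1])
Step 3: ZZZZDDZZZZZDZDDDZDDZZZZZDZDDDZDZD  (used choices [1, 2, 1, 1, 2, 1, 2])


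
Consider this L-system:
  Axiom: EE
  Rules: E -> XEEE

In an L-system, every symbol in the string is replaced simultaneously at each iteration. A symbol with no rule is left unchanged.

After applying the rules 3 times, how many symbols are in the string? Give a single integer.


Answer: 80

Derivation:
Step 0: length = 2
Step 1: length = 8
Step 2: length = 26
Step 3: length = 80


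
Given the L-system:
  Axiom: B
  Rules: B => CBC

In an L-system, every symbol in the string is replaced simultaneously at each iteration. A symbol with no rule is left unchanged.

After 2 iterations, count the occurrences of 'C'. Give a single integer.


Answer: 4

Derivation:
Step 0: B  (0 'C')
Step 1: CBC  (2 'C')
Step 2: CCBCC  (4 'C')


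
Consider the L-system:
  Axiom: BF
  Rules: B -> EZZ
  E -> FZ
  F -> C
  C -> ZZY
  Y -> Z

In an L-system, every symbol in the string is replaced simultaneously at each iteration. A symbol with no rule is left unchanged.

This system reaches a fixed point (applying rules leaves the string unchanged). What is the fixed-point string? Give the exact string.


Answer: ZZZZZZZZZ

Derivation:
Step 0: BF
Step 1: EZZC
Step 2: FZZZZZY
Step 3: CZZZZZZ
Step 4: ZZYZZZZZZ
Step 5: ZZZZZZZZZ
Step 6: ZZZZZZZZZ  (unchanged — fixed point at step 5)


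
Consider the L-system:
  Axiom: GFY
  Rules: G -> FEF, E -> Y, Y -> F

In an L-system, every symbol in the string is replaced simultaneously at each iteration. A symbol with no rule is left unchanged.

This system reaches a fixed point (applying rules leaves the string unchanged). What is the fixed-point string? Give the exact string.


Answer: FFFFF

Derivation:
Step 0: GFY
Step 1: FEFFF
Step 2: FYFFF
Step 3: FFFFF
Step 4: FFFFF  (unchanged — fixed point at step 3)


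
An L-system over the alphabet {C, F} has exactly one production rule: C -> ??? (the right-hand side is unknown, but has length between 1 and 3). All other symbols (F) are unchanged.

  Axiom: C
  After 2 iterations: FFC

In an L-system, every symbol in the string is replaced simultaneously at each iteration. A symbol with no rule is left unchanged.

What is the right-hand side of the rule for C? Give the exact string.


Trying C -> FC:
  Step 0: C
  Step 1: FC
  Step 2: FFC
Matches the given result.

Answer: FC


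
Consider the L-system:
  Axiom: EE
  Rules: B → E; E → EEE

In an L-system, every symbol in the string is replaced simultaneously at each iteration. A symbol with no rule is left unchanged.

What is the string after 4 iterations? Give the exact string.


Step 0: EE
Step 1: EEEEEE
Step 2: EEEEEEEEEEEEEEEEEE
Step 3: EEEEEEEEEEEEEEEEEEEEEEEEEEEEEEEEEEEEEEEEEEEEEEEEEEEEEE
Step 4: EEEEEEEEEEEEEEEEEEEEEEEEEEEEEEEEEEEEEEEEEEEEEEEEEEEEEEEEEEEEEEEEEEEEEEEEEEEEEEEEEEEEEEEEEEEEEEEEEEEEEEEEEEEEEEEEEEEEEEEEEEEEEEEEEEEEEEEEEEEEEEEEEEEEEEEEEEEEEEEEEE

Answer: EEEEEEEEEEEEEEEEEEEEEEEEEEEEEEEEEEEEEEEEEEEEEEEEEEEEEEEEEEEEEEEEEEEEEEEEEEEEEEEEEEEEEEEEEEEEEEEEEEEEEEEEEEEEEEEEEEEEEEEEEEEEEEEEEEEEEEEEEEEEEEEEEEEEEEEEEEEEEEEEEE


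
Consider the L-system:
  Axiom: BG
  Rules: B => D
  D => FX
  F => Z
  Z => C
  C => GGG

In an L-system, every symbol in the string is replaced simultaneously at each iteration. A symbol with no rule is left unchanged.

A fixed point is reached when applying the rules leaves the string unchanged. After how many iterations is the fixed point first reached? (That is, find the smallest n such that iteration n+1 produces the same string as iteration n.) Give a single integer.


Step 0: BG
Step 1: DG
Step 2: FXG
Step 3: ZXG
Step 4: CXG
Step 5: GGGXG
Step 6: GGGXG  (unchanged — fixed point at step 5)

Answer: 5


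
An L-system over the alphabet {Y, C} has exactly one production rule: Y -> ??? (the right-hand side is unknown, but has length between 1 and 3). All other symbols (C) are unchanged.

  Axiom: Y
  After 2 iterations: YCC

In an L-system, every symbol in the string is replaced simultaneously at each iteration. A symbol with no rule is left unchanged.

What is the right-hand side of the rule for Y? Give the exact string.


Answer: YC

Derivation:
Trying Y -> YC:
  Step 0: Y
  Step 1: YC
  Step 2: YCC
Matches the given result.


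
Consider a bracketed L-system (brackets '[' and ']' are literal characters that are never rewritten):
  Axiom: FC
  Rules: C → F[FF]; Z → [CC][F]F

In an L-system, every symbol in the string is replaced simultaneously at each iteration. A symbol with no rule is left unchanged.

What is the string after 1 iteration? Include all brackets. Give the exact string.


Answer: FF[FF]

Derivation:
Step 0: FC
Step 1: FF[FF]


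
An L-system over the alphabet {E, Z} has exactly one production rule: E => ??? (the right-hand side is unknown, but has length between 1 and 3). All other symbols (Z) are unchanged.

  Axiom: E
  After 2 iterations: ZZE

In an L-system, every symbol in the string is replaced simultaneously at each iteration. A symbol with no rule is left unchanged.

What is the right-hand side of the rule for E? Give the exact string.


Trying E => ZE:
  Step 0: E
  Step 1: ZE
  Step 2: ZZE
Matches the given result.

Answer: ZE


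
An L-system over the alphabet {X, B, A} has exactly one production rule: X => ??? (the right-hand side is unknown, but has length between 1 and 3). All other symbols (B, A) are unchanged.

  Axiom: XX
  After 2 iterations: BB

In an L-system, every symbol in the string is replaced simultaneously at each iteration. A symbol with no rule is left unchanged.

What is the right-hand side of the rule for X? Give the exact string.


Answer: B

Derivation:
Trying X => B:
  Step 0: XX
  Step 1: BB
  Step 2: BB
Matches the given result.


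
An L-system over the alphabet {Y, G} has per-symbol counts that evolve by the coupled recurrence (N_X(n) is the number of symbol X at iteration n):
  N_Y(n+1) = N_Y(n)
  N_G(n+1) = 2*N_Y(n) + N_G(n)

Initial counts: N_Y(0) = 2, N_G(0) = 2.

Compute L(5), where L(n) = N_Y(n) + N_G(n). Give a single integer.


Answer: 24

Derivation:
Step 0: N_Y=2, N_G=2, L=4
Step 1: N_Y=2, N_G=6, L=8
Step 2: N_Y=2, N_G=10, L=12
Step 3: N_Y=2, N_G=14, L=16
Step 4: N_Y=2, N_G=18, L=20
Step 5: N_Y=2, N_G=22, L=24


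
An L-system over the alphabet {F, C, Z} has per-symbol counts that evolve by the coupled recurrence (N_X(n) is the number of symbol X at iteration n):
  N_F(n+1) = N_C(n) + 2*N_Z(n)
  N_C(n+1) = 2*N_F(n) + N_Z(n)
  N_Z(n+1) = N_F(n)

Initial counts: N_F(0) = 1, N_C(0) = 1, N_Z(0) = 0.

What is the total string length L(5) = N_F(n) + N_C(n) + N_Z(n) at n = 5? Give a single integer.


Answer: 80

Derivation:
Step 0: N_F=1, N_C=1, N_Z=0, L=2
Step 1: N_F=1, N_C=2, N_Z=1, L=4
Step 2: N_F=4, N_C=3, N_Z=1, L=8
Step 3: N_F=5, N_C=9, N_Z=4, L=18
Step 4: N_F=17, N_C=14, N_Z=5, L=36
Step 5: N_F=24, N_C=39, N_Z=17, L=80


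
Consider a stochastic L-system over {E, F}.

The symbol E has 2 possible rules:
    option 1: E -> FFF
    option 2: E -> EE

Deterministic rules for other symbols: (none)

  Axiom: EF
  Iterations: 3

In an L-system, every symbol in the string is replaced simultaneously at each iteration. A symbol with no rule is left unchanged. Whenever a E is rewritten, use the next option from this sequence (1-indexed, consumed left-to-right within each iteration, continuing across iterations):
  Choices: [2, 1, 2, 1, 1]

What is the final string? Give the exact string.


Answer: FFFFFFFFFF

Derivation:
Step 0: EF
Step 1: EEF  (used choices [2])
Step 2: FFFEEF  (used choices [1, 2])
Step 3: FFFFFFFFFF  (used choices [1, 1])


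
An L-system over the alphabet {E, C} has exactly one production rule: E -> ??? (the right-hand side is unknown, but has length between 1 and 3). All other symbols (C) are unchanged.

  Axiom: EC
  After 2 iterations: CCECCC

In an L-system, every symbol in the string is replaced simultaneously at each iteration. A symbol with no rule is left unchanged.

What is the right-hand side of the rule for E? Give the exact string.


Answer: CEC

Derivation:
Trying E -> CEC:
  Step 0: EC
  Step 1: CECC
  Step 2: CCECCC
Matches the given result.


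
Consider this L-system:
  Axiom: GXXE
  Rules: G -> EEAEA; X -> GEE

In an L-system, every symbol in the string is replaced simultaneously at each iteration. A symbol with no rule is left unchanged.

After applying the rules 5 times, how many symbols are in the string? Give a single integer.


Answer: 20

Derivation:
Step 0: length = 4
Step 1: length = 12
Step 2: length = 20
Step 3: length = 20
Step 4: length = 20
Step 5: length = 20


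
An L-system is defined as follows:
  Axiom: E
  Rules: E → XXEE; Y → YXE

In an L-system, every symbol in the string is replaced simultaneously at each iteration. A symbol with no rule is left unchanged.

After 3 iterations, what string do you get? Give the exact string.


Answer: XXXXXXEEXXEEXXXXEEXXEE

Derivation:
Step 0: E
Step 1: XXEE
Step 2: XXXXEEXXEE
Step 3: XXXXXXEEXXEEXXXXEEXXEE


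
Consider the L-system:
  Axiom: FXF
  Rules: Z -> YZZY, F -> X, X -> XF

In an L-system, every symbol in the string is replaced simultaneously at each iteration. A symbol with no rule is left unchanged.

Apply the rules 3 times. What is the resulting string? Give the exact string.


Answer: XFXXFXXFXFX

Derivation:
Step 0: FXF
Step 1: XXFX
Step 2: XFXFXXF
Step 3: XFXXFXXFXFX


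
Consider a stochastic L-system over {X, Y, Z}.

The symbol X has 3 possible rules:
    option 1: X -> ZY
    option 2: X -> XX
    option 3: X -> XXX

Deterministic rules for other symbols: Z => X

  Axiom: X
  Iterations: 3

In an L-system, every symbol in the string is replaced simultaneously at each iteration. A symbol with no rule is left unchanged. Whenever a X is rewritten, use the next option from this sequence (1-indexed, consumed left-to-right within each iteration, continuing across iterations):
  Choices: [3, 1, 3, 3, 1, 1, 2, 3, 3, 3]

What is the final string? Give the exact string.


Step 0: X
Step 1: XXX  (used choices [3])
Step 2: ZYXXXXXX  (used choices [1, 3, 3])
Step 3: XYZYZYXXXXXXXXXXX  (used choices [1, 1, 2, 3, 3, 3])

Answer: XYZYZYXXXXXXXXXXX


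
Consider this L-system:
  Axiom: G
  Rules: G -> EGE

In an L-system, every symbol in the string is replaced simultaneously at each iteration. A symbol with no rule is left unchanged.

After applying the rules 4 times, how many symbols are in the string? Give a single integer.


Step 0: length = 1
Step 1: length = 3
Step 2: length = 5
Step 3: length = 7
Step 4: length = 9

Answer: 9


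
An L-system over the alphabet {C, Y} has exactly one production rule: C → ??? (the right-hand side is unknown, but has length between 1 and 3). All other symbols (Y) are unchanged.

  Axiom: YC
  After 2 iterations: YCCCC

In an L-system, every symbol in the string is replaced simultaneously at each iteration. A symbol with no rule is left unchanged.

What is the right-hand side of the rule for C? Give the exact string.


Answer: CC

Derivation:
Trying C → CC:
  Step 0: YC
  Step 1: YCC
  Step 2: YCCCC
Matches the given result.


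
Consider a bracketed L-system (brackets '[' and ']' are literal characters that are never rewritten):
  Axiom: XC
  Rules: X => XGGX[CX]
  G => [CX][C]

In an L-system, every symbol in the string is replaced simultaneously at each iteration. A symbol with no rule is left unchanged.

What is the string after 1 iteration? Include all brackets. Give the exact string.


Step 0: XC
Step 1: XGGX[CX]C

Answer: XGGX[CX]C


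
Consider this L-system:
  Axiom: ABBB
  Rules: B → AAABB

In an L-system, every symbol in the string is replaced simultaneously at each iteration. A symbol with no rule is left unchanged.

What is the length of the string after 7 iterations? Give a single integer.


Step 0: length = 4
Step 1: length = 16
Step 2: length = 40
Step 3: length = 88
Step 4: length = 184
Step 5: length = 376
Step 6: length = 760
Step 7: length = 1528

Answer: 1528


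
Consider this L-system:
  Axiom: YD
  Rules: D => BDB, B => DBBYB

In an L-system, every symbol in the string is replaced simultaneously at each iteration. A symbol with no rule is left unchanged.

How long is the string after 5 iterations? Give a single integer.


Answer: 724

Derivation:
Step 0: length = 2
Step 1: length = 4
Step 2: length = 14
Step 3: length = 52
Step 4: length = 194
Step 5: length = 724


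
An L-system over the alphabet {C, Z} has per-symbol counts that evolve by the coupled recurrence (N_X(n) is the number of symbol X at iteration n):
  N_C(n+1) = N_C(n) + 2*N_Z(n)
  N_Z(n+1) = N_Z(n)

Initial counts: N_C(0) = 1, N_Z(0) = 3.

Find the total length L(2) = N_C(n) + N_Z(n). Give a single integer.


Step 0: N_C=1, N_Z=3, L=4
Step 1: N_C=7, N_Z=3, L=10
Step 2: N_C=13, N_Z=3, L=16

Answer: 16


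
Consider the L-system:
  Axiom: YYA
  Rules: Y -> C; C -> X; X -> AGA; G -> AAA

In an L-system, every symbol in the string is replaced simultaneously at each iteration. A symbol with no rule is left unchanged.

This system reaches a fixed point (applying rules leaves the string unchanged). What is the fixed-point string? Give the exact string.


Step 0: YYA
Step 1: CCA
Step 2: XXA
Step 3: AGAAGAA
Step 4: AAAAAAAAAAA
Step 5: AAAAAAAAAAA  (unchanged — fixed point at step 4)

Answer: AAAAAAAAAAA


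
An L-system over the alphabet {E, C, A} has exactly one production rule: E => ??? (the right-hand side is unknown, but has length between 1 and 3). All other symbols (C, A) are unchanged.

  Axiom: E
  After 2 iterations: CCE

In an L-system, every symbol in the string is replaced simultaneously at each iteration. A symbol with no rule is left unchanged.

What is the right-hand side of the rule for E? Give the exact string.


Answer: CE

Derivation:
Trying E => CE:
  Step 0: E
  Step 1: CE
  Step 2: CCE
Matches the given result.


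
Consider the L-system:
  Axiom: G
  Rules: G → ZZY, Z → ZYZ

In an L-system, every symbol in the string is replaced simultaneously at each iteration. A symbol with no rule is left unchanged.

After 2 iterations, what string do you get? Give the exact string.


Step 0: G
Step 1: ZZY
Step 2: ZYZZYZY

Answer: ZYZZYZY


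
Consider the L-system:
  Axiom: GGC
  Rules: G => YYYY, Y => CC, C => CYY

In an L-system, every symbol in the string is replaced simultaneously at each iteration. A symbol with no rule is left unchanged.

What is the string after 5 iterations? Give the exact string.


Answer: CYYCCCCCYYCYYCYYCYYCYYCCCCCYYCYYCYYCYYCYYCCCCCYYCYYCYYCYYCYYCCCCCYYCYYCYYCYYCYYCCCCCYYCYYCYYCYYCYYCCCCCYYCYYCYYCYYCYYCCCCCYYCYYCYYCYYCYYCCCCCYYCYYCYYCYYCYYCCCCCYYCYYCYYCYYCYYCCCCCYYCYYCYYCYYCYYCCCCCYYCYYCYYCYYCYYCCCCCYYCYYCYYCYYCYYCCCCCYYCYYCYYCYYCYYCCCCCYYCYYCYYCYYCYYCCCCCYYCYYCYYCYYCYYCCCCCYYCYYCYYCYYCYYCCCCCYYCYYCYYCYYCYYCCCCCYYCCCCCYYCCCCCYYCCCCCYYCCCCCYYCYYCYYCYYCYYCCCCCYYCYYCYYCYYCYYCCCCCYYCYYCYYCYYCYYCCCCCYYCYYCYYCYY

Derivation:
Step 0: GGC
Step 1: YYYYYYYYCYY
Step 2: CCCCCCCCCCCCCCCCCYYCCCC
Step 3: CYYCYYCYYCYYCYYCYYCYYCYYCYYCYYCYYCYYCYYCYYCYYCYYCYYCCCCCYYCYYCYYCYY
Step 4: CYYCCCCCYYCCCCCYYCCCCCYYCCCCCYYCCCCCYYCCCCCYYCCCCCYYCCCCCYYCCCCCYYCCCCCYYCCCCCYYCCCCCYYCCCCCYYCCCCCYYCCCCCYYCCCCCYYCCCCCYYCYYCYYCYYCYYCCCCCYYCCCCCYYCCCCCYYCCCC
Step 5: CYYCCCCCYYCYYCYYCYYCYYCCCCCYYCYYCYYCYYCYYCCCCCYYCYYCYYCYYCYYCCCCCYYCYYCYYCYYCYYCCCCCYYCYYCYYCYYCYYCCCCCYYCYYCYYCYYCYYCCCCCYYCYYCYYCYYCYYCCCCCYYCYYCYYCYYCYYCCCCCYYCYYCYYCYYCYYCCCCCYYCYYCYYCYYCYYCCCCCYYCYYCYYCYYCYYCCCCCYYCYYCYYCYYCYYCCCCCYYCYYCYYCYYCYYCCCCCYYCYYCYYCYYCYYCCCCCYYCYYCYYCYYCYYCCCCCYYCYYCYYCYYCYYCCCCCYYCYYCYYCYYCYYCCCCCYYCCCCCYYCCCCCYYCCCCCYYCCCCCYYCYYCYYCYYCYYCCCCCYYCYYCYYCYYCYYCCCCCYYCYYCYYCYYCYYCCCCCYYCYYCYYCYY


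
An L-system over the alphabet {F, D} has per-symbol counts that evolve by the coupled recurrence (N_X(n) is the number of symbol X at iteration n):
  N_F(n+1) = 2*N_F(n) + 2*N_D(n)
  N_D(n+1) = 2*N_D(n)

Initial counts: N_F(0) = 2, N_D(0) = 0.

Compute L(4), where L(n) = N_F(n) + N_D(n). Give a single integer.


Answer: 32

Derivation:
Step 0: N_F=2, N_D=0, L=2
Step 1: N_F=4, N_D=0, L=4
Step 2: N_F=8, N_D=0, L=8
Step 3: N_F=16, N_D=0, L=16
Step 4: N_F=32, N_D=0, L=32


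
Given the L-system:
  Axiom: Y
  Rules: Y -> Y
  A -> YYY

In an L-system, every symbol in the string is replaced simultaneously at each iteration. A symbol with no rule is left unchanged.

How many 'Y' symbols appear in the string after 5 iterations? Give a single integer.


Answer: 1

Derivation:
Step 0: Y  (1 'Y')
Step 1: Y  (1 'Y')
Step 2: Y  (1 'Y')
Step 3: Y  (1 'Y')
Step 4: Y  (1 'Y')
Step 5: Y  (1 'Y')


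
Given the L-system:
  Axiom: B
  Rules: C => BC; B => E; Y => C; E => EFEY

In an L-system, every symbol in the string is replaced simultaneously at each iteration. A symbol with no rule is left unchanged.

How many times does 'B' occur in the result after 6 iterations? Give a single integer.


Answer: 7

Derivation:
Step 0: B  (1 'B')
Step 1: E  (0 'B')
Step 2: EFEY  (0 'B')
Step 3: EFEYFEFEYC  (0 'B')
Step 4: EFEYFEFEYCFEFEYFEFEYCBC  (1 'B')
Step 5: EFEYFEFEYCFEFEYFEFEYCBCFEFEYFEFEYCFEFEYFEFEYCBCEBC  (3 'B')
Step 6: EFEYFEFEYCFEFEYFEFEYCBCFEFEYFEFEYCFEFEYFEFEYCBCEBCFEFEYFEFEYCFEFEYFEFEYCBCFEFEYFEFEYCFEFEYFEFEYCBCEBCEFEYEBC  (7 'B')


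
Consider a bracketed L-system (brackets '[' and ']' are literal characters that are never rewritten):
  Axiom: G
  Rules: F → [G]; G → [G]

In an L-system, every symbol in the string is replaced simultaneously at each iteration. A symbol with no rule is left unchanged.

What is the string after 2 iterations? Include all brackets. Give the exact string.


Step 0: G
Step 1: [G]
Step 2: [[G]]

Answer: [[G]]


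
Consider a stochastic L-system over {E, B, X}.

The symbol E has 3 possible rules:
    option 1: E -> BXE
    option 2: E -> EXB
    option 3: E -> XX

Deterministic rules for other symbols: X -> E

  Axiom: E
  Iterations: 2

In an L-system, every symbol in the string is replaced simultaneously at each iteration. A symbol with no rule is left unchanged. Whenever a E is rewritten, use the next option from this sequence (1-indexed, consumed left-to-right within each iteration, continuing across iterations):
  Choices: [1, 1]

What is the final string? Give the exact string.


Answer: BEBXE

Derivation:
Step 0: E
Step 1: BXE  (used choices [1])
Step 2: BEBXE  (used choices [1])


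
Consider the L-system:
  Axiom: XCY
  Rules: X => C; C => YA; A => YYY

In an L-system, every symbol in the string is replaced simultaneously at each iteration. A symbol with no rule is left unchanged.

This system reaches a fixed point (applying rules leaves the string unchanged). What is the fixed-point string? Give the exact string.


Answer: YYYYYYYYY

Derivation:
Step 0: XCY
Step 1: CYAY
Step 2: YAYYYYY
Step 3: YYYYYYYYY
Step 4: YYYYYYYYY  (unchanged — fixed point at step 3)


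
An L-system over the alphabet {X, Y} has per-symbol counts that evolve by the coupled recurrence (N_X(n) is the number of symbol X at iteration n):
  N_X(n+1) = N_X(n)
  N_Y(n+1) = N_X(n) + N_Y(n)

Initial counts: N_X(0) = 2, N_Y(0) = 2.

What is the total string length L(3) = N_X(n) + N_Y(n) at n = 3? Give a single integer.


Step 0: N_X=2, N_Y=2, L=4
Step 1: N_X=2, N_Y=4, L=6
Step 2: N_X=2, N_Y=6, L=8
Step 3: N_X=2, N_Y=8, L=10

Answer: 10


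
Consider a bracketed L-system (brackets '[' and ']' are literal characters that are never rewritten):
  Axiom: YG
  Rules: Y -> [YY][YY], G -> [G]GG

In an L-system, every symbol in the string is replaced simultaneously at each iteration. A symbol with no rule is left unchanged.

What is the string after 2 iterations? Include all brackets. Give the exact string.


Answer: [[YY][YY][YY][YY]][[YY][YY][YY][YY]][[G]GG][G]GG[G]GG

Derivation:
Step 0: YG
Step 1: [YY][YY][G]GG
Step 2: [[YY][YY][YY][YY]][[YY][YY][YY][YY]][[G]GG][G]GG[G]GG


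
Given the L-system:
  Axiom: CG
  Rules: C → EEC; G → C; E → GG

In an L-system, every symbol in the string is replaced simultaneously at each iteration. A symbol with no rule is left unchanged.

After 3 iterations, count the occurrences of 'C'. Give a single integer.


Step 0: CG  (1 'C')
Step 1: EECC  (2 'C')
Step 2: GGGGEECEEC  (2 'C')
Step 3: CCCCGGGGEECGGGGEEC  (6 'C')

Answer: 6


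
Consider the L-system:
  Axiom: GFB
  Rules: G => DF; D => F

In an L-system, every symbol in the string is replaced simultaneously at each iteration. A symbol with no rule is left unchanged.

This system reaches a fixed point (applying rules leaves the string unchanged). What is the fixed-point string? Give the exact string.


Step 0: GFB
Step 1: DFFB
Step 2: FFFB
Step 3: FFFB  (unchanged — fixed point at step 2)

Answer: FFFB


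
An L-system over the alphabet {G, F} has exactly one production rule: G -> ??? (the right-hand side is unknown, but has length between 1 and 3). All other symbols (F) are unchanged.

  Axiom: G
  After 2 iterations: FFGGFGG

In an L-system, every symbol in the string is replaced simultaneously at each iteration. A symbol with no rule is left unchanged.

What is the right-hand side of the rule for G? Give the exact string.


Trying G -> FGG:
  Step 0: G
  Step 1: FGG
  Step 2: FFGGFGG
Matches the given result.

Answer: FGG


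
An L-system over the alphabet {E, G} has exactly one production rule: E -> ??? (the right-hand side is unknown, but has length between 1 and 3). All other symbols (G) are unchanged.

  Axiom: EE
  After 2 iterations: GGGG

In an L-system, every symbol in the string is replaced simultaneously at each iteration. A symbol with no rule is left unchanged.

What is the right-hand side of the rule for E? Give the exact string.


Trying E -> GG:
  Step 0: EE
  Step 1: GGGG
  Step 2: GGGG
Matches the given result.

Answer: GG


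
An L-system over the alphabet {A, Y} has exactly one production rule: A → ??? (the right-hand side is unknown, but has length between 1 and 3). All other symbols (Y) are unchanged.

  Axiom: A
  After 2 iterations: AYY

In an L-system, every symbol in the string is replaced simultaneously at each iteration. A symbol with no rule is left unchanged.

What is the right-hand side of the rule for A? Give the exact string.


Answer: AY

Derivation:
Trying A → AY:
  Step 0: A
  Step 1: AY
  Step 2: AYY
Matches the given result.


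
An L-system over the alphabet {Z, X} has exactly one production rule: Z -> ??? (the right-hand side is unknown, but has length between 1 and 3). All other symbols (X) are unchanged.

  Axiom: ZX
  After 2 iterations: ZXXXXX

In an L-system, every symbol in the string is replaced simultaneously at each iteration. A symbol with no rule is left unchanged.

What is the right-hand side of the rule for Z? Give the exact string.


Answer: ZXX

Derivation:
Trying Z -> ZXX:
  Step 0: ZX
  Step 1: ZXXX
  Step 2: ZXXXXX
Matches the given result.


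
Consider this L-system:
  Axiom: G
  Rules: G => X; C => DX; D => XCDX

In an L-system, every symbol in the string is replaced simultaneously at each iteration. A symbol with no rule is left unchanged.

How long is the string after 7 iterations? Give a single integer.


Answer: 1

Derivation:
Step 0: length = 1
Step 1: length = 1
Step 2: length = 1
Step 3: length = 1
Step 4: length = 1
Step 5: length = 1
Step 6: length = 1
Step 7: length = 1


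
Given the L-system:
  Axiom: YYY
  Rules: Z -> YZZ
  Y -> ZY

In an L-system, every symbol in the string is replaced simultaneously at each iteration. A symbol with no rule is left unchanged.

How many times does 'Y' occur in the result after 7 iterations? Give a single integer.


Answer: 699

Derivation:
Final string: ZYYZZYZZYZZZYYZZZYZYYZZYZZZYYZZYZZYZZZYZYYZZYZZZYYZZYZZYZZZYZYYZZYZZZYYZZYZZZYYZZYZZYZZZYYZZZYZYYZZYZZZYYZZYZZZYYZZYZZYZZZYZYYZZYZZYZZZYYZZZYZYYZZYZZZYYZZYZZYZZZYZYYZZYZZZYYZZYZZZYYZZYZZYZZZYYZZZYZYYZZYZZZYYZZYZZYZZZYZYYZZYZZZYYZZYZZYZZZYZYYZZYZZZYYZZYZZZYYZZYZZYZZZYZYYZZYZZYZZZYYZZZYZYYZZYZZZYYZZYZZYZZZYZYYZZYZZZYYZZYZZZYYZZYZZYZZZYYZZZYZYYZZYZZZYYZZYZZYZZZYZYYZZYZZZYYZZYZZYZZZYZYYZZYZZZYYZZYZZZYYZZYZZYZZZYZYYZZYZZYZZZYYZZZYZYYZZYZZZYYZZYZZYZZZYZYYZZYZZZYYZZYZZZYYZZYZZYZZZYYZZZYZYYZZYZZZYYZZYZZYZZZYZYYZZYZZZYYZZYZZZYYZZYZZYZZZYYZZZYZYYZZYZZZYYZZYZZYZZZYZYYZZYZZZYYZZYZZYZZZYZYYZZYZZZYYZZYZZZYYZZYZZYZZZYZYYZZYZZYZZZYYZZZYZYYZZYZZZYYZZYZZYZZZYZYYZZYZZZYYZZYZZYZZZYZYYZZYZZZYYZZYZZZYYZZYZZYZZZYYZZZYZYYZZYZZZYYZZYZZZYYZZYZZYZZZYZYYZZYZZYZZZYYZZZYZYYZZYZZZYYZZYZZYZZZYZYYZZYZZZYYZZYZZZYYZZYZZYZZZYYZZZYZYYZZYZZZYYZZYZZYZZZYZYYZZYZZZYYZZYZZYZZZYZYYZZYZZZYYZZYZZZYYZZYZZYZZZYZYYZZYZZYZZZYYZZZYZYYZZYZZZYYZZYZZYZZZYZYYZZYZZZYYZZYZZZYYZZYZZYZZZYYZZZYZYYZZYZZZYYZZYZZYZZZYZYYZZYZZZYYZZYZZYZZZYZYYZZYZZZYYZZYZZZYYZZYZZYZZZYZYYZZYZZYZZZYYZZZYZYYZZYZZZYYZZYZZYZZZYZYYZZYZZZYYZZYZZZYYZZYZZYZZZYYZZZYZYYZZYZZZYYZZYZZYZZZYZYYZZYZZZYYZZYZZZYYZZYZZYZZZYYZZZYZYYZZYZZZYYZZYZZYZZZYZYYZZYZZZYYZZYZZYZZZYZYYZZYZZZYYZZYZZZYYZZYZZYZZZYZYYZZYZZYZZZYYZZZYZYYZZYZZZYYZZYZZYZZZYZYYZZYZZZYYZZYZZYZZZYZYYZZYZZZYYZZYZZZYYZZYZZYZZZYYZZZYZYYZZYZZZYYZZYZZZYYZZYZZYZZZYZYYZZYZZYZZZYYZZZYZYYZZYZZZYYZZYZZYZZZYZYYZZYZZZYYZZYZZZYYZZYZZYZZZYYZZZYZYYZZYZZZYYZZYZZYZZZYZYYZZYZZZYYZZYZZYZZZYZYYZZYZZZYYZZYZZZYYZZYZZYZZZYZYYZZYZZYZZZYYZZZYZYYZZYZZZYYZZYZZYZZZYZYYZZYZZZYYZZYZZZYYZZYZZYZZZYYZZZYZYYZZYZZZYYZZYZZYZZZYZYYZZYZZZYYZZYZZYZZZYZYYZZYZZZYYZZYZZZYYZZYZZYZZZYZYYZZYZZYZZZYYZZZYZYYZZYZZZYYZZYZZYZZZYZYYZZYZZZYYZZYZZZYYZZYZZYZZZYYZZZYZYYZZYZZZYYZZYZZYZZZYZYYZZYZZZYYZZYZZZYYZZYZZYZZZYYZZZYZYYZZYZZZYYZZYZZYZZZYZYYZZYZZZYYZZYZZYZZZYZYYZZYZZZYYZZYZZZYYZZYZZYZZZY
Count of 'Y': 699


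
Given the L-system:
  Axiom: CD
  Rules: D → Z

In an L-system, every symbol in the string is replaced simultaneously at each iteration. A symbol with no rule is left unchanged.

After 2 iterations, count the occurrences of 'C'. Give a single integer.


Step 0: CD  (1 'C')
Step 1: CZ  (1 'C')
Step 2: CZ  (1 'C')

Answer: 1


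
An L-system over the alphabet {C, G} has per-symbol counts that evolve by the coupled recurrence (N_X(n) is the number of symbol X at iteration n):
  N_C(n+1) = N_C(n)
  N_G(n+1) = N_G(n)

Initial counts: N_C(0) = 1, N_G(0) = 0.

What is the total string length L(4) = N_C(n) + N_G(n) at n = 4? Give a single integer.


Step 0: N_C=1, N_G=0, L=1
Step 1: N_C=1, N_G=0, L=1
Step 2: N_C=1, N_G=0, L=1
Step 3: N_C=1, N_G=0, L=1
Step 4: N_C=1, N_G=0, L=1

Answer: 1


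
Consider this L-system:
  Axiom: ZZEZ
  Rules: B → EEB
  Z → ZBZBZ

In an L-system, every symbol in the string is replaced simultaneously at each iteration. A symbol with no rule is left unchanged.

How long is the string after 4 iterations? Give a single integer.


Step 0: length = 4
Step 1: length = 16
Step 2: length = 64
Step 3: length = 220
Step 4: length = 700

Answer: 700


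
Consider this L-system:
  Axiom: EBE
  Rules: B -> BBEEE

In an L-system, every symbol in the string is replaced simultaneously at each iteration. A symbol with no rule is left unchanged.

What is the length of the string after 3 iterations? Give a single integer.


Step 0: length = 3
Step 1: length = 7
Step 2: length = 15
Step 3: length = 31

Answer: 31


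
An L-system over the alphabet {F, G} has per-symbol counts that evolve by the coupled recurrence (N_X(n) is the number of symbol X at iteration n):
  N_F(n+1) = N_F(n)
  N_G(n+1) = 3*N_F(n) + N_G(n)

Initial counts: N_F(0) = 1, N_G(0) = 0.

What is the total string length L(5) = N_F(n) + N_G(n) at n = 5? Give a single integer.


Step 0: N_F=1, N_G=0, L=1
Step 1: N_F=1, N_G=3, L=4
Step 2: N_F=1, N_G=6, L=7
Step 3: N_F=1, N_G=9, L=10
Step 4: N_F=1, N_G=12, L=13
Step 5: N_F=1, N_G=15, L=16

Answer: 16


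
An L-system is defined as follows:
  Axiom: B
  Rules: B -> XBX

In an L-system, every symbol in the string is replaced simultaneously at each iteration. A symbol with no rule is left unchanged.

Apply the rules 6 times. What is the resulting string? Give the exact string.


Answer: XXXXXXBXXXXXX

Derivation:
Step 0: B
Step 1: XBX
Step 2: XXBXX
Step 3: XXXBXXX
Step 4: XXXXBXXXX
Step 5: XXXXXBXXXXX
Step 6: XXXXXXBXXXXXX


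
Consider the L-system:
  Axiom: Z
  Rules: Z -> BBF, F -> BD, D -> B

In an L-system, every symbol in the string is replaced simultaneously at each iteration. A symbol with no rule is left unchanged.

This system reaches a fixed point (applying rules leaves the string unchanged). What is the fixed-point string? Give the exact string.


Step 0: Z
Step 1: BBF
Step 2: BBBD
Step 3: BBBB
Step 4: BBBB  (unchanged — fixed point at step 3)

Answer: BBBB


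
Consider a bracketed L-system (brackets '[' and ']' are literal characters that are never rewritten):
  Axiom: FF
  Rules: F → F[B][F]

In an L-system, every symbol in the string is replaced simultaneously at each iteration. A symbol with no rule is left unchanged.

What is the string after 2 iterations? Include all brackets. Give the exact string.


Step 0: FF
Step 1: F[B][F]F[B][F]
Step 2: F[B][F][B][F[B][F]]F[B][F][B][F[B][F]]

Answer: F[B][F][B][F[B][F]]F[B][F][B][F[B][F]]


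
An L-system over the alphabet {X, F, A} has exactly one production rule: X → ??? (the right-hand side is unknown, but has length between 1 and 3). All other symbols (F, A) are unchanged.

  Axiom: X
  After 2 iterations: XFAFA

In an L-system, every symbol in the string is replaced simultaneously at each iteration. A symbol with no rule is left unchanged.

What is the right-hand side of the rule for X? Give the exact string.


Answer: XFA

Derivation:
Trying X → XFA:
  Step 0: X
  Step 1: XFA
  Step 2: XFAFA
Matches the given result.


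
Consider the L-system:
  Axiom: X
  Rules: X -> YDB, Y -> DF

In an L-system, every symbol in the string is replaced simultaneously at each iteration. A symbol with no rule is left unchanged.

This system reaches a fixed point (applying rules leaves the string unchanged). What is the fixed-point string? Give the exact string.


Step 0: X
Step 1: YDB
Step 2: DFDB
Step 3: DFDB  (unchanged — fixed point at step 2)

Answer: DFDB


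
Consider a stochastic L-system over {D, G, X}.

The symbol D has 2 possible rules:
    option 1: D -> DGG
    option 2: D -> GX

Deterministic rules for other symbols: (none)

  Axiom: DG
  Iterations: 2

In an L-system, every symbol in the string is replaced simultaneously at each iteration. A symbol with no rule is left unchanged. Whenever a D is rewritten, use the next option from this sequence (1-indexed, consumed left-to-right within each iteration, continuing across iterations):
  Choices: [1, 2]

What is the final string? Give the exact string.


Answer: GXGGG

Derivation:
Step 0: DG
Step 1: DGGG  (used choices [1])
Step 2: GXGGG  (used choices [2])


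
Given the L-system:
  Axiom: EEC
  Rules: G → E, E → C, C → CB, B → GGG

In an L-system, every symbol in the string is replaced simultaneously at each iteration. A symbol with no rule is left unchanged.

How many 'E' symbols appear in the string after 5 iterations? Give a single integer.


Step 0: EEC  (2 'E')
Step 1: CCCB  (0 'E')
Step 2: CBCBCBGGG  (0 'E')
Step 3: CBGGGCBGGGCBGGGEEE  (3 'E')
Step 4: CBGGGEEECBGGGEEECBGGGEEECCC  (9 'E')
Step 5: CBGGGEEECCCCBGGGEEECCCCBGGGEEECCCCBCBCB  (9 'E')

Answer: 9


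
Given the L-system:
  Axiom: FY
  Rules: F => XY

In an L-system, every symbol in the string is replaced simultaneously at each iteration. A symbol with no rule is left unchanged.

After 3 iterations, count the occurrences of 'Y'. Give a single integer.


Answer: 2

Derivation:
Step 0: FY  (1 'Y')
Step 1: XYY  (2 'Y')
Step 2: XYY  (2 'Y')
Step 3: XYY  (2 'Y')


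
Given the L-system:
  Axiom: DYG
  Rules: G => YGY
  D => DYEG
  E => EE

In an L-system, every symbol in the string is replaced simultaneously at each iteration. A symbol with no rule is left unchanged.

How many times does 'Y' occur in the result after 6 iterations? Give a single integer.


Answer: 49

Derivation:
Step 0: DYG  (1 'Y')
Step 1: DYEGYYGY  (4 'Y')
Step 2: DYEGYEEYGYYYYGYY  (9 'Y')
Step 3: DYEGYEEYGYYEEEEYYGYYYYYYGYYY  (16 'Y')
Step 4: DYEGYEEYGYYEEEEYYGYYYEEEEEEEEYYYGYYYYYYYYGYYYY  (25 'Y')
Step 5: DYEGYEEYGYYEEEEYYGYYYEEEEEEEEYYYGYYYYEEEEEEEEEEEEEEEEYYYYGYYYYYYYYYYGYYYYY  (36 'Y')
Step 6: DYEGYEEYGYYEEEEYYGYYYEEEEEEEEYYYGYYYYEEEEEEEEEEEEEEEEYYYYGYYYYYEEEEEEEEEEEEEEEEEEEEEEEEEEEEEEEEYYYYYGYYYYYYYYYYYYGYYYYYY  (49 'Y')


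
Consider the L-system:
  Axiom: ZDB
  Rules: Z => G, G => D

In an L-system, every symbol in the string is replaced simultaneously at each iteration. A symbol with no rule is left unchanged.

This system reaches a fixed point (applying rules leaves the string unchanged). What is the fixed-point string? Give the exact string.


Step 0: ZDB
Step 1: GDB
Step 2: DDB
Step 3: DDB  (unchanged — fixed point at step 2)

Answer: DDB


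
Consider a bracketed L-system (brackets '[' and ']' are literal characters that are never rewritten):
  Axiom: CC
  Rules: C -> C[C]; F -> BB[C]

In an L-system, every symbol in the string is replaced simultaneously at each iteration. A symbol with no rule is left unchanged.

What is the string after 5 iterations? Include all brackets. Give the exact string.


Step 0: CC
Step 1: C[C]C[C]
Step 2: C[C][C[C]]C[C][C[C]]
Step 3: C[C][C[C]][C[C][C[C]]]C[C][C[C]][C[C][C[C]]]
Step 4: C[C][C[C]][C[C][C[C]]][C[C][C[C]][C[C][C[C]]]]C[C][C[C]][C[C][C[C]]][C[C][C[C]][C[C][C[C]]]]
Step 5: C[C][C[C]][C[C][C[C]]][C[C][C[C]][C[C][C[C]]]][C[C][C[C]][C[C][C[C]]][C[C][C[C]][C[C][C[C]]]]]C[C][C[C]][C[C][C[C]]][C[C][C[C]][C[C][C[C]]]][C[C][C[C]][C[C][C[C]]][C[C][C[C]][C[C][C[C]]]]]

Answer: C[C][C[C]][C[C][C[C]]][C[C][C[C]][C[C][C[C]]]][C[C][C[C]][C[C][C[C]]][C[C][C[C]][C[C][C[C]]]]]C[C][C[C]][C[C][C[C]]][C[C][C[C]][C[C][C[C]]]][C[C][C[C]][C[C][C[C]]][C[C][C[C]][C[C][C[C]]]]]


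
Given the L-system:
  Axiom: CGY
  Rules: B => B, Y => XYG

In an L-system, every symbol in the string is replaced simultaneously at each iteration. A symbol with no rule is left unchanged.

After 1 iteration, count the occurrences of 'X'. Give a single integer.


Answer: 1

Derivation:
Step 0: CGY  (0 'X')
Step 1: CGXYG  (1 'X')


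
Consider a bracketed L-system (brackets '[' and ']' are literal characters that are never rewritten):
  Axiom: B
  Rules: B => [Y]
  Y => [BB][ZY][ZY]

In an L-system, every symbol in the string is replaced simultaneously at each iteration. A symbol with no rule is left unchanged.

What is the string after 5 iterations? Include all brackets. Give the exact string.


Step 0: B
Step 1: [Y]
Step 2: [[BB][ZY][ZY]]
Step 3: [[[Y][Y]][Z[BB][ZY][ZY]][Z[BB][ZY][ZY]]]
Step 4: [[[[BB][ZY][ZY]][[BB][ZY][ZY]]][Z[[Y][Y]][Z[BB][ZY][ZY]][Z[BB][ZY][ZY]]][Z[[Y][Y]][Z[BB][ZY][ZY]][Z[BB][ZY][ZY]]]]
Step 5: [[[[[Y][Y]][Z[BB][ZY][ZY]][Z[BB][ZY][ZY]]][[[Y][Y]][Z[BB][ZY][ZY]][Z[BB][ZY][ZY]]]][Z[[[BB][ZY][ZY]][[BB][ZY][ZY]]][Z[[Y][Y]][Z[BB][ZY][ZY]][Z[BB][ZY][ZY]]][Z[[Y][Y]][Z[BB][ZY][ZY]][Z[BB][ZY][ZY]]]][Z[[[BB][ZY][ZY]][[BB][ZY][ZY]]][Z[[Y][Y]][Z[BB][ZY][ZY]][Z[BB][ZY][ZY]]][Z[[Y][Y]][Z[BB][ZY][ZY]][Z[BB][ZY][ZY]]]]]

Answer: [[[[[Y][Y]][Z[BB][ZY][ZY]][Z[BB][ZY][ZY]]][[[Y][Y]][Z[BB][ZY][ZY]][Z[BB][ZY][ZY]]]][Z[[[BB][ZY][ZY]][[BB][ZY][ZY]]][Z[[Y][Y]][Z[BB][ZY][ZY]][Z[BB][ZY][ZY]]][Z[[Y][Y]][Z[BB][ZY][ZY]][Z[BB][ZY][ZY]]]][Z[[[BB][ZY][ZY]][[BB][ZY][ZY]]][Z[[Y][Y]][Z[BB][ZY][ZY]][Z[BB][ZY][ZY]]][Z[[Y][Y]][Z[BB][ZY][ZY]][Z[BB][ZY][ZY]]]]]


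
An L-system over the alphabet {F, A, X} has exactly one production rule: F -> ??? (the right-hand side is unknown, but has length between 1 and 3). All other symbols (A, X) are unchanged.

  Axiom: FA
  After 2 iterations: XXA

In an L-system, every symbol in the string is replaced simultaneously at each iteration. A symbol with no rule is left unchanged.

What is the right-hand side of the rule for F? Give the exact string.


Trying F -> XX:
  Step 0: FA
  Step 1: XXA
  Step 2: XXA
Matches the given result.

Answer: XX


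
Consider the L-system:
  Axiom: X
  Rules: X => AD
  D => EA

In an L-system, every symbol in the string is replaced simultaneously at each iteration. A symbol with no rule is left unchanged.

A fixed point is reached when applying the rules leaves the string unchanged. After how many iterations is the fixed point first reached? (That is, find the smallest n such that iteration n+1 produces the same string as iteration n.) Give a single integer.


Step 0: X
Step 1: AD
Step 2: AEA
Step 3: AEA  (unchanged — fixed point at step 2)

Answer: 2


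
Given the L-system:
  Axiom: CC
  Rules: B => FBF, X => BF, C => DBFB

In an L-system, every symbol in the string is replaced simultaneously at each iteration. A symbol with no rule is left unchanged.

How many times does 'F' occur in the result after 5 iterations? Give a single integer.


Step 0: CC  (0 'F')
Step 1: DBFBDBFB  (2 'F')
Step 2: DFBFFFBFDFBFFFBF  (10 'F')
Step 3: DFFBFFFFFBFFDFFBFFFFFBFF  (18 'F')
Step 4: DFFFBFFFFFFFBFFFDFFFBFFFFFFFBFFF  (26 'F')
Step 5: DFFFFBFFFFFFFFFBFFFFDFFFFBFFFFFFFFFBFFFF  (34 'F')

Answer: 34


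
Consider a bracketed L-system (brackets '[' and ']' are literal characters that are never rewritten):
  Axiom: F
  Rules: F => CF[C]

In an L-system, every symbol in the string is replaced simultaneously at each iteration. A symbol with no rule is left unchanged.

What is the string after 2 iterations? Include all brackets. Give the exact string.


Step 0: F
Step 1: CF[C]
Step 2: CCF[C][C]

Answer: CCF[C][C]


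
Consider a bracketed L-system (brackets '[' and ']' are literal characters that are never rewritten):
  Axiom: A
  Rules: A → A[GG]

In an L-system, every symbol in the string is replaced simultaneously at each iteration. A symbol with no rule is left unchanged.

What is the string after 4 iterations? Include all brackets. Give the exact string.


Step 0: A
Step 1: A[GG]
Step 2: A[GG][GG]
Step 3: A[GG][GG][GG]
Step 4: A[GG][GG][GG][GG]

Answer: A[GG][GG][GG][GG]


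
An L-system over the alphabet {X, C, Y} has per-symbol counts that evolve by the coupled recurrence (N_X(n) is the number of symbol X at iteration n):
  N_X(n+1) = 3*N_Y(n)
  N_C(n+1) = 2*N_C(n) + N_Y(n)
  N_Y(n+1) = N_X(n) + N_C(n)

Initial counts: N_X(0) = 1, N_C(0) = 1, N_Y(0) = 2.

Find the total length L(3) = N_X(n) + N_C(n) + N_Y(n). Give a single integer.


Step 0: N_X=1, N_C=1, N_Y=2, L=4
Step 1: N_X=6, N_C=4, N_Y=2, L=12
Step 2: N_X=6, N_C=10, N_Y=10, L=26
Step 3: N_X=30, N_C=30, N_Y=16, L=76

Answer: 76


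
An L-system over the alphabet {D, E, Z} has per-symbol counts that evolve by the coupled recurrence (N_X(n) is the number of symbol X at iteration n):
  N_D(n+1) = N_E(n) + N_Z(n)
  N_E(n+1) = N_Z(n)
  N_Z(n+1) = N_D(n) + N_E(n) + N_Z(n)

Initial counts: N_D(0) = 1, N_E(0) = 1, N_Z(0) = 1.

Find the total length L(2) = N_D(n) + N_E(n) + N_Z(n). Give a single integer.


Step 0: N_D=1, N_E=1, N_Z=1, L=3
Step 1: N_D=2, N_E=1, N_Z=3, L=6
Step 2: N_D=4, N_E=3, N_Z=6, L=13

Answer: 13


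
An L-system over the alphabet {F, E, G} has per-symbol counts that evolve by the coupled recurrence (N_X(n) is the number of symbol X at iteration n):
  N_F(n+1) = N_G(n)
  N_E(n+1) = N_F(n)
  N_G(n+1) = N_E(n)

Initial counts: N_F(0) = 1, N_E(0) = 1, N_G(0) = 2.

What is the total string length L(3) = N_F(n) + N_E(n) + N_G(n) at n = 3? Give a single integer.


Answer: 4

Derivation:
Step 0: N_F=1, N_E=1, N_G=2, L=4
Step 1: N_F=2, N_E=1, N_G=1, L=4
Step 2: N_F=1, N_E=2, N_G=1, L=4
Step 3: N_F=1, N_E=1, N_G=2, L=4
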